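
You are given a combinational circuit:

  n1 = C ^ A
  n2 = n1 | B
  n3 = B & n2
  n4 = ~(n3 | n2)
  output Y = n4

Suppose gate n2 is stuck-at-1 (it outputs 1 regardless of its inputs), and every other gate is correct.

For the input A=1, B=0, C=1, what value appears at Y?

0

Propagate with n2 forced: n1=0, n2=1 [stuck-at-1], n3=0, n4=0.
So Y = 0. (Without the fault it would be 1.)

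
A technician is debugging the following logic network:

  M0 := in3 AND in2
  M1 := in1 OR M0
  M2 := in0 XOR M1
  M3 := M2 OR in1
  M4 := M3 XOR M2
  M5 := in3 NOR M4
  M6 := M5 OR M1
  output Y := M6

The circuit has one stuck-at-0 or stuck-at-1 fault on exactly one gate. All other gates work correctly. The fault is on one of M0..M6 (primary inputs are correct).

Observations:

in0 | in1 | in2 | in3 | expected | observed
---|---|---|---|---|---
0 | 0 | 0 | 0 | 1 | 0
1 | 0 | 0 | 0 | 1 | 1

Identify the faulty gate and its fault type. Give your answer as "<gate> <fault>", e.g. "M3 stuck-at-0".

Fault-free values for test 1 (in0=0, in1=0, in2=0, in3=0): M0=0, M1=0, M2=0, M3=0, M4=0, M5=1, M6=1, giving Y=1. Observed 0.
Test 1: faults giving observed 0 are {M3 stuck-at-1, M4 stuck-at-1, M5 stuck-at-0, M6 stuck-at-0}.
Test 2 (in0=1, in1=0, in2=0, in3=0): fault-free M0=0, M1=0, M2=1, M3=1, M4=0, M5=1, M6=1 → 1; observed 1. Eliminates M4 stuck-at-1, M5 stuck-at-0, M6 stuck-at-0.
Only M3 stuck-at-1 is consistent with every test.

M3 stuck-at-1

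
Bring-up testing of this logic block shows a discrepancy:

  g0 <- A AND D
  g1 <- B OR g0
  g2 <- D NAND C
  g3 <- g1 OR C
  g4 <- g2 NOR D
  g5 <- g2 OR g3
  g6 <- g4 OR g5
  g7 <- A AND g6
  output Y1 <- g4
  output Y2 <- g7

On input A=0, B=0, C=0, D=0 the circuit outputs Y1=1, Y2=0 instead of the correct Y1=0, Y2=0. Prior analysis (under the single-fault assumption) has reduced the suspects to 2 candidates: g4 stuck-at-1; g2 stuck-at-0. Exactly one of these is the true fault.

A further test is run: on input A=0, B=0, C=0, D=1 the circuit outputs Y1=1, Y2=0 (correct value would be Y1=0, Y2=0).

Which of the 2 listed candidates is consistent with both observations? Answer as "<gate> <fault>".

Evaluate each candidate on input A=0, B=0, C=0, D=1:
  g4 stuck-at-1: g0=0, g1=0, g2=1, g3=0, g4=1 [stuck-at-1], g5=1, g6=1, g7=0 → Y1=1, Y2=0 — matches
  g2 stuck-at-0: g0=0, g1=0, g2=0 [stuck-at-0], g3=0, g4=0, g5=0, g6=0, g7=0 → Y1=0, Y2=0 — eliminated
Only g4 stuck-at-1 reproduces the observed Y1=1, Y2=0.

g4 stuck-at-1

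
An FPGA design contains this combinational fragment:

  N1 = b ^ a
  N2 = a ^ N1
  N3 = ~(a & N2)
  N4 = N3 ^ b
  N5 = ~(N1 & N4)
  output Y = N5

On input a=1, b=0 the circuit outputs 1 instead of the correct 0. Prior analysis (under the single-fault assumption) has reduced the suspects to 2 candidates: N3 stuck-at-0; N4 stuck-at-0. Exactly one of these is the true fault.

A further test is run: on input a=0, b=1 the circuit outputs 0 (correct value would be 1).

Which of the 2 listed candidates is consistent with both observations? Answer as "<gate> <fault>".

Evaluate each candidate on input a=0, b=1:
  N3 stuck-at-0: N1=1, N2=1, N3=0 [stuck-at-0], N4=1, N5=0 → 0 — matches
  N4 stuck-at-0: N1=1, N2=1, N3=1, N4=0 [stuck-at-0], N5=1 → 1 — eliminated
Only N3 stuck-at-0 reproduces the observed 0.

N3 stuck-at-0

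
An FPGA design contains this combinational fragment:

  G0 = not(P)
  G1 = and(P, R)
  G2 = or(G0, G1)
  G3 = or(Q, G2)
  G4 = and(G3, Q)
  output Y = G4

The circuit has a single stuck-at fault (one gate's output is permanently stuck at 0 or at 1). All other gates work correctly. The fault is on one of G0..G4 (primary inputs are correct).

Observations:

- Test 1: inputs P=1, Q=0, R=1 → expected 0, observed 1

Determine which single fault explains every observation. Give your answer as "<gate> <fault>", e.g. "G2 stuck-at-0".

G4 stuck-at-1

Fault-free values for test 1 (P=1, Q=0, R=1): G0=0, G1=1, G2=1, G3=1, G4=0, giving Y=0. Observed 1.
Test 1: faults giving observed 1 are {G4 stuck-at-1}.
Only G4 stuck-at-1 is consistent with every test.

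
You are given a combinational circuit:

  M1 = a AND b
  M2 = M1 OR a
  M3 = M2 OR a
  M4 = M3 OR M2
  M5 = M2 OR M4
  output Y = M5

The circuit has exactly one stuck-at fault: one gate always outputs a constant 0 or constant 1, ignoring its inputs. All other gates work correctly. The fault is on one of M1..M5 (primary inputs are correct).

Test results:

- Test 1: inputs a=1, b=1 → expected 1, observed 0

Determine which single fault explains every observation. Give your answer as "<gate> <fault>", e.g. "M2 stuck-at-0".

M5 stuck-at-0

Fault-free values for test 1 (a=1, b=1): M1=1, M2=1, M3=1, M4=1, M5=1, giving Y=1. Observed 0.
Test 1: faults giving observed 0 are {M5 stuck-at-0}.
Only M5 stuck-at-0 is consistent with every test.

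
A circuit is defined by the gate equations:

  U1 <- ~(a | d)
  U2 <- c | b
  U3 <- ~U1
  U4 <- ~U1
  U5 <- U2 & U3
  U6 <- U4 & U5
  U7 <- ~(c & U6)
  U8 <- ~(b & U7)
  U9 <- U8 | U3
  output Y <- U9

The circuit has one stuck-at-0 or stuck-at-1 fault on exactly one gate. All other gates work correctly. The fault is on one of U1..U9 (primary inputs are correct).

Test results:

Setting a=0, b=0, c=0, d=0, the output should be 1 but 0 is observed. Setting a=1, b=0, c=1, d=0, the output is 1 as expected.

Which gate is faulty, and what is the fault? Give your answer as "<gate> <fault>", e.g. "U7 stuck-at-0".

Fault-free values for test 1 (a=0, b=0, c=0, d=0): U1=1, U2=0, U3=0, U4=0, U5=0, U6=0, U7=1, U8=1, U9=1, giving Y=1. Observed 0.
Test 1: faults giving observed 0 are {U8 stuck-at-0, U9 stuck-at-0}.
Test 2 (a=1, b=0, c=1, d=0): fault-free U1=0, U2=1, U3=1, U4=1, U5=1, U6=1, U7=0, U8=1, U9=1 → 1; observed 1. Eliminates U9 stuck-at-0.
Only U8 stuck-at-0 is consistent with every test.

U8 stuck-at-0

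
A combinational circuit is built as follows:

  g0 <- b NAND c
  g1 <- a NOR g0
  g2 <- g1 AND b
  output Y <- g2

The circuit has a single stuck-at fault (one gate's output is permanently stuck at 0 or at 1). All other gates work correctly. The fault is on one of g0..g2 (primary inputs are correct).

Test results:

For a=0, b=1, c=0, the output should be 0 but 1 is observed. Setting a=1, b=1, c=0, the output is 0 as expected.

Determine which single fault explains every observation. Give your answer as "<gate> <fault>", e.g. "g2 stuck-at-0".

Fault-free values for test 1 (a=0, b=1, c=0): g0=1, g1=0, g2=0, giving Y=0. Observed 1.
Test 1: faults giving observed 1 are {g0 stuck-at-0, g1 stuck-at-1, g2 stuck-at-1}.
Test 2 (a=1, b=1, c=0): fault-free g0=1, g1=0, g2=0 → 0; observed 0. Eliminates g1 stuck-at-1, g2 stuck-at-1.
Only g0 stuck-at-0 is consistent with every test.

g0 stuck-at-0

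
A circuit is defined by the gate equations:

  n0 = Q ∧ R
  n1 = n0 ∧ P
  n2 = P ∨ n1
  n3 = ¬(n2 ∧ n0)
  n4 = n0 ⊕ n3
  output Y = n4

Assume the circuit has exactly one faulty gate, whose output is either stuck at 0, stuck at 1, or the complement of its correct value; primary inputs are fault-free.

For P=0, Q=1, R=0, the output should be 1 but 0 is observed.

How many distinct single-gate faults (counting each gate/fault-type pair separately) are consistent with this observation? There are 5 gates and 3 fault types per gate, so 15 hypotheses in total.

Fault-free: n0=0, n1=0, n2=0, n3=1, n4=1 → 1. Observed 0.
  n0: stuck-at-1, inverted output ✓; others ✗
  n1: none of the 3 fault types match ✗
  n2: none of the 3 fault types match ✗
  n3: stuck-at-0, inverted output ✓; others ✗
  n4: stuck-at-0, inverted output ✓; others ✗
Consistent faults: {n0 stuck-at-1, n0 inverted output, n3 stuck-at-0, n3 inverted output, n4 stuck-at-0, n4 inverted output} — 6 in all.

6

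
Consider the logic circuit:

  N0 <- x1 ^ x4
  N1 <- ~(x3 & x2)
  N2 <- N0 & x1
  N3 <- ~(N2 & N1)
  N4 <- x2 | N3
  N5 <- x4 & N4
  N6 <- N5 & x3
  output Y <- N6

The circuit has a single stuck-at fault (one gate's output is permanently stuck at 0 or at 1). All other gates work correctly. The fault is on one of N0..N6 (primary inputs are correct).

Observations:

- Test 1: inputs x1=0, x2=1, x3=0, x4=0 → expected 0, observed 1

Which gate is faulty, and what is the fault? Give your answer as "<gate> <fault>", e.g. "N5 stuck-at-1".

Fault-free values for test 1 (x1=0, x2=1, x3=0, x4=0): N0=0, N1=1, N2=0, N3=1, N4=1, N5=0, N6=0, giving Y=0. Observed 1.
Test 1: faults giving observed 1 are {N6 stuck-at-1}.
Only N6 stuck-at-1 is consistent with every test.

N6 stuck-at-1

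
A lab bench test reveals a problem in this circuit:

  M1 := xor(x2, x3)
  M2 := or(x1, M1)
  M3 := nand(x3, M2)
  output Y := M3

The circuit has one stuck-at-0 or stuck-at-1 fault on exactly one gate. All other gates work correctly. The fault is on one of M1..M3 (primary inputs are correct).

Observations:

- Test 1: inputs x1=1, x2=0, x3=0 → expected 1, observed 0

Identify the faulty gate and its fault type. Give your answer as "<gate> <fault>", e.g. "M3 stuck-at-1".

M3 stuck-at-0

Fault-free values for test 1 (x1=1, x2=0, x3=0): M1=0, M2=1, M3=1, giving Y=1. Observed 0.
Test 1: faults giving observed 0 are {M3 stuck-at-0}.
Only M3 stuck-at-0 is consistent with every test.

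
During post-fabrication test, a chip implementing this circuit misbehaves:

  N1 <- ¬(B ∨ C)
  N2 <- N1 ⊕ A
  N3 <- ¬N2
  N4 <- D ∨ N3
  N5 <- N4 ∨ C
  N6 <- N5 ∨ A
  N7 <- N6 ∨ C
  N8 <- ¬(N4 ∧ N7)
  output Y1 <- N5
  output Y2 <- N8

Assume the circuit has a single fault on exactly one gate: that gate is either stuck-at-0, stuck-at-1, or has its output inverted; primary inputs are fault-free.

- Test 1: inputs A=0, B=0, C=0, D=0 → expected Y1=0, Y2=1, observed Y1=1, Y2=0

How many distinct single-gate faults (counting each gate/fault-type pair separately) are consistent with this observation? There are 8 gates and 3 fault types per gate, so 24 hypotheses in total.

8

Fault-free: N1=1, N2=1, N3=0, N4=0, N5=0, N6=0, N7=0, N8=1 → Y1=0, Y2=1. Observed Y1=1, Y2=0.
  N1: stuck-at-0, inverted output ✓; others ✗
  N2: stuck-at-0, inverted output ✓; others ✗
  N3: stuck-at-1, inverted output ✓; others ✗
  N4: stuck-at-1, inverted output ✓; others ✗
  N5: none of the 3 fault types match ✗
  N6: none of the 3 fault types match ✗
  N7: none of the 3 fault types match ✗
  N8: none of the 3 fault types match ✗
Consistent faults: {N1 stuck-at-0, N1 inverted output, N2 stuck-at-0, N2 inverted output, N3 stuck-at-1, N3 inverted output, N4 stuck-at-1, N4 inverted output} — 8 in all.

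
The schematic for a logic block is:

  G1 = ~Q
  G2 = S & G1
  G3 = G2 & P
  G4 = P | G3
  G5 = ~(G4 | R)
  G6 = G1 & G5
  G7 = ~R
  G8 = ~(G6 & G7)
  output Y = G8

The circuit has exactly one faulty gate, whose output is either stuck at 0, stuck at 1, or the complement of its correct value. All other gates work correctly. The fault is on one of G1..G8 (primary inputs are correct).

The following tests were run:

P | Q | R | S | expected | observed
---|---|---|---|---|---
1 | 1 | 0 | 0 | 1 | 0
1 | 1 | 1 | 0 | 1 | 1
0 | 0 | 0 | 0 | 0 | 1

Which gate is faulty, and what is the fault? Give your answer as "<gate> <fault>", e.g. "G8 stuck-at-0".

Fault-free values for test 1 (P=1, Q=1, R=0, S=0): G1=0, G2=0, G3=0, G4=1, G5=0, G6=0, G7=1, G8=1, giving Y=1. Observed 0.
Test 1: faults giving observed 0 are {G6 stuck-at-1, G6 inverted output, G8 stuck-at-0, G8 inverted output}.
Test 2 (P=1, Q=1, R=1, S=0): fault-free G1=0, G2=0, G3=0, G4=1, G5=0, G6=0, G7=0, G8=1 → 1; observed 1. Eliminates G8 stuck-at-0, G8 inverted output.
Test 3 (P=0, Q=0, R=0, S=0): fault-free G1=1, G2=0, G3=0, G4=0, G5=1, G6=1, G7=1, G8=0 → 0; observed 1. Eliminates G6 stuck-at-1.
Only G6 inverted output is consistent with every test.

G6 inverted output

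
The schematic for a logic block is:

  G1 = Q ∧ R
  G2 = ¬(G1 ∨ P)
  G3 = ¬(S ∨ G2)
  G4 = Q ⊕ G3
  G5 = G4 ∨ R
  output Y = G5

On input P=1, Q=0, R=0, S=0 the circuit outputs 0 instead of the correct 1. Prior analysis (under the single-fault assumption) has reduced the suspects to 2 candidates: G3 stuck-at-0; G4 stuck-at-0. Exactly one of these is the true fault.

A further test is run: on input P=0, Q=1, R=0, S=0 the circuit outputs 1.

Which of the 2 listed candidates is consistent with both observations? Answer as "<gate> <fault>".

G3 stuck-at-0

Evaluate each candidate on input P=0, Q=1, R=0, S=0:
  G3 stuck-at-0: G1=0, G2=1, G3=0 [stuck-at-0], G4=1, G5=1 → 1 — matches
  G4 stuck-at-0: G1=0, G2=1, G3=0, G4=0 [stuck-at-0], G5=0 → 0 — eliminated
Only G3 stuck-at-0 reproduces the observed 1.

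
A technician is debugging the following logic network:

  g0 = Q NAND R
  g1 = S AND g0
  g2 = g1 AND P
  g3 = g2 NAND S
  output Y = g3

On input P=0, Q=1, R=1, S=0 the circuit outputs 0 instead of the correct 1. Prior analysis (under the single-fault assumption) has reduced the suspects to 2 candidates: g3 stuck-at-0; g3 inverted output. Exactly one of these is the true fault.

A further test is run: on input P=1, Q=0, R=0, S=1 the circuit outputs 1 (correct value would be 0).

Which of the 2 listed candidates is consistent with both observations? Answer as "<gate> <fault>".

g3 inverted output

Evaluate each candidate on input P=1, Q=0, R=0, S=1:
  g3 stuck-at-0: g0=1, g1=1, g2=1, g3=0 [stuck-at-0] → 0 — eliminated
  g3 inverted output: g0=1, g1=1, g2=1, g3=1 [inverted output] → 1 — matches
Only g3 inverted output reproduces the observed 1.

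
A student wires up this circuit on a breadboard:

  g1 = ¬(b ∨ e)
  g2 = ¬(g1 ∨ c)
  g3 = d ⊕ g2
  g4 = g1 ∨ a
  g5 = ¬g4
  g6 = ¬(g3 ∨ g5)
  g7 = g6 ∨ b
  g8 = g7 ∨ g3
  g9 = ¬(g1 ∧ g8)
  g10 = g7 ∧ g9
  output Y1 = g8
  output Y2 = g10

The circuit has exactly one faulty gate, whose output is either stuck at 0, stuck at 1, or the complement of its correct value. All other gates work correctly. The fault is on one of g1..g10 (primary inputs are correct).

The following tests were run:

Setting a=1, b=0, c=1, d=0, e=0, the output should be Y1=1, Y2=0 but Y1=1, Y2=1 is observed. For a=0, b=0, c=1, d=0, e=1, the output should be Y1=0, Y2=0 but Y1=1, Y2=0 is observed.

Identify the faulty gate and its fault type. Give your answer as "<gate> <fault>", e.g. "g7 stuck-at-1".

Fault-free values for test 1 (a=1, b=0, c=1, d=0, e=0): g1=1, g2=0, g3=0, g4=1, g5=0, g6=1, g7=1, g8=1, g9=0, g10=0, giving Y1=1, Y2=0. Observed Y1=1, Y2=1.
Test 1: faults giving observed Y1=1, Y2=1 are {g1 stuck-at-0, g1 inverted output, g9 stuck-at-1, g9 inverted output, g10 stuck-at-1, g10 inverted output}.
Test 2 (a=0, b=0, c=1, d=0, e=1): fault-free g1=0, g2=0, g3=0, g4=0, g5=1, g6=0, g7=0, g8=0, g9=1, g10=0 → Y1=0, Y2=0; observed Y1=1, Y2=0. Eliminates g1 stuck-at-0, g9 stuck-at-1, g9 inverted output, g10 stuck-at-1, g10 inverted output.
Only g1 inverted output is consistent with every test.

g1 inverted output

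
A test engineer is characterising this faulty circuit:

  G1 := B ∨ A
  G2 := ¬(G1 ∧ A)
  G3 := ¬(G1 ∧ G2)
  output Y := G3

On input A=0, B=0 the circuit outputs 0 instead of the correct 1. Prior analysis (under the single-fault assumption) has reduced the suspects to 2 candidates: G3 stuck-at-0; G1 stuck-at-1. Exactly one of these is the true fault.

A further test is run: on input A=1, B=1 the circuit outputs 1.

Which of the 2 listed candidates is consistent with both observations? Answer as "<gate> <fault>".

Evaluate each candidate on input A=1, B=1:
  G3 stuck-at-0: G1=1, G2=0, G3=0 [stuck-at-0] → 0 — eliminated
  G1 stuck-at-1: G1=1 [stuck-at-1], G2=0, G3=1 → 1 — matches
Only G1 stuck-at-1 reproduces the observed 1.

G1 stuck-at-1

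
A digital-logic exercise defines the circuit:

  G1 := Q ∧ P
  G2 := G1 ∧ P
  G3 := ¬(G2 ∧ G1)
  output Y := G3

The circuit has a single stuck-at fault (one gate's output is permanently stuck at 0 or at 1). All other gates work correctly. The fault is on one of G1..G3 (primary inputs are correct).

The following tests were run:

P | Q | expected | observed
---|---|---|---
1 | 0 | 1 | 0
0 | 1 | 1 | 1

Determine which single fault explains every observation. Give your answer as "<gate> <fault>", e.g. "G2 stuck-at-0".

G1 stuck-at-1

Fault-free values for test 1 (P=1, Q=0): G1=0, G2=0, G3=1, giving Y=1. Observed 0.
Test 1: faults giving observed 0 are {G1 stuck-at-1, G3 stuck-at-0}.
Test 2 (P=0, Q=1): fault-free G1=0, G2=0, G3=1 → 1; observed 1. Eliminates G3 stuck-at-0.
Only G1 stuck-at-1 is consistent with every test.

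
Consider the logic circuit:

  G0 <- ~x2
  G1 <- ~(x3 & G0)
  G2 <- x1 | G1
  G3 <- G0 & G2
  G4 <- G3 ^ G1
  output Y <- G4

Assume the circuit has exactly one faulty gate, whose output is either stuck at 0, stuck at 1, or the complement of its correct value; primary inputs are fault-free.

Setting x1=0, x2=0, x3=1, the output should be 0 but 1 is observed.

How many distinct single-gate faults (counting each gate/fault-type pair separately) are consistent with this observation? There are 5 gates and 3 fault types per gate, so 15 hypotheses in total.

Fault-free: G0=1, G1=0, G2=0, G3=0, G4=0 → 0. Observed 1.
  G0: stuck-at-0, inverted output ✓; others ✗
  G1: none of the 3 fault types match ✗
  G2: stuck-at-1, inverted output ✓; others ✗
  G3: stuck-at-1, inverted output ✓; others ✗
  G4: stuck-at-1, inverted output ✓; others ✗
Consistent faults: {G0 stuck-at-0, G0 inverted output, G2 stuck-at-1, G2 inverted output, G3 stuck-at-1, G3 inverted output, G4 stuck-at-1, G4 inverted output} — 8 in all.

8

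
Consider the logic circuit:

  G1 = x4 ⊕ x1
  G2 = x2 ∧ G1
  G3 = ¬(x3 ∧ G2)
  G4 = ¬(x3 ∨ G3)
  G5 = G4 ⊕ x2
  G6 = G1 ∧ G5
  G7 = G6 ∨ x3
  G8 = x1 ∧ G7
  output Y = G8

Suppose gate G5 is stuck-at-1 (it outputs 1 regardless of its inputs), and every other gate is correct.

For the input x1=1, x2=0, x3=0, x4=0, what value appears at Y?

Propagate with G5 forced: G1=1, G2=0, G3=1, G4=0, G5=1 [stuck-at-1], G6=1, G7=1, G8=1.
So Y = 1. (Without the fault it would be 0.)

1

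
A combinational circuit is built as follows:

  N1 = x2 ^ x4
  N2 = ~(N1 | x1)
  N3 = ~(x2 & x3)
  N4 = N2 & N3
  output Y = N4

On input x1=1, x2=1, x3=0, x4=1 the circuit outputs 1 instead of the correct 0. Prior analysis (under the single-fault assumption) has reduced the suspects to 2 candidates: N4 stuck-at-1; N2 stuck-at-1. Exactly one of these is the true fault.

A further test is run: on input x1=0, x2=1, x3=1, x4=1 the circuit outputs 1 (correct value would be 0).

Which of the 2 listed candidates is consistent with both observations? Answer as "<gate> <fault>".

Evaluate each candidate on input x1=0, x2=1, x3=1, x4=1:
  N4 stuck-at-1: N1=0, N2=1, N3=0, N4=1 [stuck-at-1] → 1 — matches
  N2 stuck-at-1: N1=0, N2=1 [stuck-at-1], N3=0, N4=0 → 0 — eliminated
Only N4 stuck-at-1 reproduces the observed 1.

N4 stuck-at-1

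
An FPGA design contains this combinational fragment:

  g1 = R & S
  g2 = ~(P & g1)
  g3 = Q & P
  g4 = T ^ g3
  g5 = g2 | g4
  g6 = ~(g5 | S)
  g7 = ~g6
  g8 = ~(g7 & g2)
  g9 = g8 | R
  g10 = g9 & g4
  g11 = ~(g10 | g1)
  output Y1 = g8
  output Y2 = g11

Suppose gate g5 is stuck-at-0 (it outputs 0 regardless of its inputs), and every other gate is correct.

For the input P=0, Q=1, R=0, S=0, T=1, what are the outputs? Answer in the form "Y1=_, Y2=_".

Propagate with g5 forced: g1=0, g2=1, g3=0, g4=1, g5=0 [stuck-at-0], g6=1, g7=0, g8=1, g9=1, g10=1, g11=0.
So the outputs are Y1=1, Y2=0. (Without the fault they would be Y1=0, Y2=1.)

Y1=1, Y2=0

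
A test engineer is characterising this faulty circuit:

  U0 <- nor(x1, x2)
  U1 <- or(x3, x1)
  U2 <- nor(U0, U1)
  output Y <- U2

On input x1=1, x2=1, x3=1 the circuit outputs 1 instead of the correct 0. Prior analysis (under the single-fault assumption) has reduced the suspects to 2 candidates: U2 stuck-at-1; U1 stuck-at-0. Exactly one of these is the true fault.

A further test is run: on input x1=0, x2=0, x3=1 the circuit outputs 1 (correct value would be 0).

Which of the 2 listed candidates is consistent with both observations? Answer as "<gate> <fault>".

Evaluate each candidate on input x1=0, x2=0, x3=1:
  U2 stuck-at-1: U0=1, U1=1, U2=1 [stuck-at-1] → 1 — matches
  U1 stuck-at-0: U0=1, U1=0 [stuck-at-0], U2=0 → 0 — eliminated
Only U2 stuck-at-1 reproduces the observed 1.

U2 stuck-at-1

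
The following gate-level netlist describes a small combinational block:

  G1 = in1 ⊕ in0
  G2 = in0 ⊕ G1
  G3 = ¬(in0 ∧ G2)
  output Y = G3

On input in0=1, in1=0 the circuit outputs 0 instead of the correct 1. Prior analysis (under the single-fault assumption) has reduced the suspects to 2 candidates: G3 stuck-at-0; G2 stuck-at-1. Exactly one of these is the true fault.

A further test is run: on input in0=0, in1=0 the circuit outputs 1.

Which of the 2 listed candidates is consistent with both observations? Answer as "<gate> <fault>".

G2 stuck-at-1

Evaluate each candidate on input in0=0, in1=0:
  G3 stuck-at-0: G1=0, G2=0, G3=0 [stuck-at-0] → 0 — eliminated
  G2 stuck-at-1: G1=0, G2=1 [stuck-at-1], G3=1 → 1 — matches
Only G2 stuck-at-1 reproduces the observed 1.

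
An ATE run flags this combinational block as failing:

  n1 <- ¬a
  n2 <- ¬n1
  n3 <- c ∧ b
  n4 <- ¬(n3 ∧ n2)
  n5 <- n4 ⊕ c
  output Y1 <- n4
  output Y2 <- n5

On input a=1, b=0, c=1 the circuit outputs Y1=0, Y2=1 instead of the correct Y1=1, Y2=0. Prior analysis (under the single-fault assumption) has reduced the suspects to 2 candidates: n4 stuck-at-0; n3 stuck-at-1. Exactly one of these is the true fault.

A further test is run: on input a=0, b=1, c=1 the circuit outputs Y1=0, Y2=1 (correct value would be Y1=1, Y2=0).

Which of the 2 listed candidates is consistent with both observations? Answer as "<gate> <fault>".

n4 stuck-at-0

Evaluate each candidate on input a=0, b=1, c=1:
  n4 stuck-at-0: n1=1, n2=0, n3=1, n4=0 [stuck-at-0], n5=1 → Y1=0, Y2=1 — matches
  n3 stuck-at-1: n1=1, n2=0, n3=1 [stuck-at-1], n4=1, n5=0 → Y1=1, Y2=0 — eliminated
Only n4 stuck-at-0 reproduces the observed Y1=0, Y2=1.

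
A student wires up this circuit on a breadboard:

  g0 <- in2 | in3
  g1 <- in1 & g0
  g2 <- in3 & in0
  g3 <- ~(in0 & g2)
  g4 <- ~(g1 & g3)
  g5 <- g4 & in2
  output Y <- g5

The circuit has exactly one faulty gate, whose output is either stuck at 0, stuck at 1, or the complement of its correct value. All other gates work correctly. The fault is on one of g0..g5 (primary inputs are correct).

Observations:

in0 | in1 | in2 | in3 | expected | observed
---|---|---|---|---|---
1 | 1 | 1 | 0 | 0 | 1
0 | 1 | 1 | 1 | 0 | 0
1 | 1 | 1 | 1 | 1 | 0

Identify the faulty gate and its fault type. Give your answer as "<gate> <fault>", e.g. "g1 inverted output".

Fault-free values for test 1 (in0=1, in1=1, in2=1, in3=0): g0=1, g1=1, g2=0, g3=1, g4=0, g5=0, giving Y=0. Observed 1.
Test 1: faults giving observed 1 are {g0 stuck-at-0, g0 inverted output, g1 stuck-at-0, g1 inverted output, g2 stuck-at-1, g2 inverted output, g3 stuck-at-0, g3 inverted output, g4 stuck-at-1, g4 inverted output, g5 stuck-at-1, g5 inverted output}.
Test 2 (in0=0, in1=1, in2=1, in3=1): fault-free g0=1, g1=1, g2=0, g3=1, g4=0, g5=0 → 0; observed 0. Eliminates g0 stuck-at-0, g0 inverted output, g1 stuck-at-0, g1 inverted output, g3 stuck-at-0, g3 inverted output, g4 stuck-at-1, g4 inverted output, g5 stuck-at-1, g5 inverted output.
Test 3 (in0=1, in1=1, in2=1, in3=1): fault-free g0=1, g1=1, g2=1, g3=0, g4=1, g5=1 → 1; observed 0. Eliminates g2 stuck-at-1.
Only g2 inverted output is consistent with every test.

g2 inverted output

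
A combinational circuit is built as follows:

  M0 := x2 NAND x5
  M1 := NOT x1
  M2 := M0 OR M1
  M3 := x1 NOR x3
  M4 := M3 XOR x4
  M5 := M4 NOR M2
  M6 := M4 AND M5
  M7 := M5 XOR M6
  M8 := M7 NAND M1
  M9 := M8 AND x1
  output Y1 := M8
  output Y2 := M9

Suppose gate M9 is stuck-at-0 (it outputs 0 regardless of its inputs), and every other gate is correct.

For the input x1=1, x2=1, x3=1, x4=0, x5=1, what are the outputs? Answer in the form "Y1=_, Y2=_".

Propagate with M9 forced: M0=0, M1=0, M2=0, M3=0, M4=0, M5=1, M6=0, M7=1, M8=1, M9=0 [stuck-at-0].
So the outputs are Y1=1, Y2=0. (Without the fault they would be Y1=1, Y2=1.)

Y1=1, Y2=0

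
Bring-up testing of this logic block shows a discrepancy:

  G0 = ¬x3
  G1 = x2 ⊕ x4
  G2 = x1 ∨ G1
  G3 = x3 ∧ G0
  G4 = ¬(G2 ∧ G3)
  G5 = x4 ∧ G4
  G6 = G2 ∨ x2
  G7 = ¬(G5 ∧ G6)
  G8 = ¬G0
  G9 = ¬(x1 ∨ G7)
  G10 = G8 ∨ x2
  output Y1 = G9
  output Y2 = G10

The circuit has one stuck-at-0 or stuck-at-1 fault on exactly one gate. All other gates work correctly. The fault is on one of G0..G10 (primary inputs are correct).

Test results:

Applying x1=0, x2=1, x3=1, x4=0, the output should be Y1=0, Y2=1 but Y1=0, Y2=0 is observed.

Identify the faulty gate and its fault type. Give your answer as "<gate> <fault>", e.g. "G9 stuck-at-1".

Fault-free values for test 1 (x1=0, x2=1, x3=1, x4=0): G0=0, G1=1, G2=1, G3=0, G4=1, G5=0, G6=1, G7=1, G8=1, G9=0, G10=1, giving Y1=0, Y2=1. Observed Y1=0, Y2=0.
Test 1: faults giving observed Y1=0, Y2=0 are {G10 stuck-at-0}.
Only G10 stuck-at-0 is consistent with every test.

G10 stuck-at-0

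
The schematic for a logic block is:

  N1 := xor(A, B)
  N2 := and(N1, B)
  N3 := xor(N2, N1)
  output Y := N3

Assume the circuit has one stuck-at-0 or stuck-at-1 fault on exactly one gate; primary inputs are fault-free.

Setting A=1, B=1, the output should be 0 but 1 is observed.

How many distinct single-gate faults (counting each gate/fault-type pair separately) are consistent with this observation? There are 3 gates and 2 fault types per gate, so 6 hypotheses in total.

Fault-free: N1=0, N2=0, N3=0 → 0. Observed 1.
  N1 stuck-at-0: output 0 ✗
  N1 stuck-at-1: output 0 ✗
  N2 stuck-at-0: output 0 ✗
  N2 stuck-at-1: output 1 ✓
  N3 stuck-at-0: output 0 ✗
  N3 stuck-at-1: output 1 ✓
Consistent faults: {N2 stuck-at-1, N3 stuck-at-1} — 2 in all.

2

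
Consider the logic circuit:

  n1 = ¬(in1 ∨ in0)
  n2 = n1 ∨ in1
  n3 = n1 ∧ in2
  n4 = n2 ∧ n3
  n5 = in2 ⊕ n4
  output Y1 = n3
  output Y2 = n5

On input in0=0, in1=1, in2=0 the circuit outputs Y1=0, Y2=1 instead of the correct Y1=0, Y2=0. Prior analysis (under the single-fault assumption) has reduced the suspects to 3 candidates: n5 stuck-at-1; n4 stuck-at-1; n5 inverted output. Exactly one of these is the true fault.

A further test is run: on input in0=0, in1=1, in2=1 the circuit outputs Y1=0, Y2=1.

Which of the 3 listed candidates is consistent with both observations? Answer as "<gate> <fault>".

n5 stuck-at-1

Evaluate each candidate on input in0=0, in1=1, in2=1:
  n5 stuck-at-1: n1=0, n2=1, n3=0, n4=0, n5=1 [stuck-at-1] → Y1=0, Y2=1 — matches
  n4 stuck-at-1: n1=0, n2=1, n3=0, n4=1 [stuck-at-1], n5=0 → Y1=0, Y2=0 — eliminated
  n5 inverted output: n1=0, n2=1, n3=0, n4=0, n5=0 [inverted output] → Y1=0, Y2=0 — eliminated
Only n5 stuck-at-1 reproduces the observed Y1=0, Y2=1.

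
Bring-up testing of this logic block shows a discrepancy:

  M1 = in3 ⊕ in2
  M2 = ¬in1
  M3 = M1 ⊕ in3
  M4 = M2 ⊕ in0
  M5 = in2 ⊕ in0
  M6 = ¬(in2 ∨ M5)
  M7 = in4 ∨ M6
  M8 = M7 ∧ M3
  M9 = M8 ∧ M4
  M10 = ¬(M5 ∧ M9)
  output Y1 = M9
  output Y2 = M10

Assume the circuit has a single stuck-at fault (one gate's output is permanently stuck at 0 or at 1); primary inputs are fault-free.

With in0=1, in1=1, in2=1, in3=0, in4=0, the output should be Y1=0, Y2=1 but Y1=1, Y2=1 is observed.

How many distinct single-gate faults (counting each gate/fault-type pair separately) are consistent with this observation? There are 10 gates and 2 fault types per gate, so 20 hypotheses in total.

Fault-free: M1=1, M2=0, M3=1, M4=1, M5=0, M6=0, M7=0, M8=0, M9=0, M10=1 → Y1=0, Y2=1. Observed Y1=1, Y2=1.
  M1: none of the 2 fault types match ✗
  M2: none of the 2 fault types match ✗
  M3: none of the 2 fault types match ✗
  M4: none of the 2 fault types match ✗
  M5: none of the 2 fault types match ✗
  M6: stuck-at-1 ✓; others ✗
  M7: stuck-at-1 ✓; others ✗
  M8: stuck-at-1 ✓; others ✗
  M9: stuck-at-1 ✓; others ✗
  M10: none of the 2 fault types match ✗
Consistent faults: {M6 stuck-at-1, M7 stuck-at-1, M8 stuck-at-1, M9 stuck-at-1} — 4 in all.

4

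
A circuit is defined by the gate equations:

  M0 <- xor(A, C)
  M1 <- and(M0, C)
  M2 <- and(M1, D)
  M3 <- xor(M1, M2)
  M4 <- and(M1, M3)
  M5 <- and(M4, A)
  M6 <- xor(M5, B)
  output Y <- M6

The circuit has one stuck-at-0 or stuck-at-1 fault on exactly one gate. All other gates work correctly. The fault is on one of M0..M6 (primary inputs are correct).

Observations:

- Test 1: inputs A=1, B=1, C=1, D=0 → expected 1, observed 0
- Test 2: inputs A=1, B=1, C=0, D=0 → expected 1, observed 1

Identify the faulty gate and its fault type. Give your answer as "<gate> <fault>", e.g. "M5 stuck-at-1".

Fault-free values for test 1 (A=1, B=1, C=1, D=0): M0=0, M1=0, M2=0, M3=0, M4=0, M5=0, M6=1, giving Y=1. Observed 0.
Test 1: faults giving observed 0 are {M0 stuck-at-1, M1 stuck-at-1, M4 stuck-at-1, M5 stuck-at-1, M6 stuck-at-0}.
Test 2 (A=1, B=1, C=0, D=0): fault-free M0=1, M1=0, M2=0, M3=0, M4=0, M5=0, M6=1 → 1; observed 1. Eliminates M1 stuck-at-1, M4 stuck-at-1, M5 stuck-at-1, M6 stuck-at-0.
Only M0 stuck-at-1 is consistent with every test.

M0 stuck-at-1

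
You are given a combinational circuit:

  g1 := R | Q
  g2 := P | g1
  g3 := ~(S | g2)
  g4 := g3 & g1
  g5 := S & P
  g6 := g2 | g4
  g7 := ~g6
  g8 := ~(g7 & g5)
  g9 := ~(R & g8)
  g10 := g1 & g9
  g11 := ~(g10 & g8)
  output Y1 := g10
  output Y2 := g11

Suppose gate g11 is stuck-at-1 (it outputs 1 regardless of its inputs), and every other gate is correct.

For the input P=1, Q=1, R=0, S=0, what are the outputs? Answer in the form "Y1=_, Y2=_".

Y1=1, Y2=1

Propagate with g11 forced: g1=1, g2=1, g3=0, g4=0, g5=0, g6=1, g7=0, g8=1, g9=1, g10=1, g11=1 [stuck-at-1].
So the outputs are Y1=1, Y2=1. (Without the fault they would be Y1=1, Y2=0.)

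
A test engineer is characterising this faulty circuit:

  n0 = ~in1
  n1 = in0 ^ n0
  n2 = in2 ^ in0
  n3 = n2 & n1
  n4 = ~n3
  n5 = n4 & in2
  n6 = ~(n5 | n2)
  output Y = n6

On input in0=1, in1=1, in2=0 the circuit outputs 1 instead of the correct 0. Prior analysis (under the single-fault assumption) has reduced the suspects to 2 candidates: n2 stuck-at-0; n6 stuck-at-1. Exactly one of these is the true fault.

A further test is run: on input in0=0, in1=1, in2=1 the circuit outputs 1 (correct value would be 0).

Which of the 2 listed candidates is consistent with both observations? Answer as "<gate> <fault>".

Evaluate each candidate on input in0=0, in1=1, in2=1:
  n2 stuck-at-0: n0=0, n1=0, n2=0 [stuck-at-0], n3=0, n4=1, n5=1, n6=0 → 0 — eliminated
  n6 stuck-at-1: n0=0, n1=0, n2=1, n3=0, n4=1, n5=1, n6=1 [stuck-at-1] → 1 — matches
Only n6 stuck-at-1 reproduces the observed 1.

n6 stuck-at-1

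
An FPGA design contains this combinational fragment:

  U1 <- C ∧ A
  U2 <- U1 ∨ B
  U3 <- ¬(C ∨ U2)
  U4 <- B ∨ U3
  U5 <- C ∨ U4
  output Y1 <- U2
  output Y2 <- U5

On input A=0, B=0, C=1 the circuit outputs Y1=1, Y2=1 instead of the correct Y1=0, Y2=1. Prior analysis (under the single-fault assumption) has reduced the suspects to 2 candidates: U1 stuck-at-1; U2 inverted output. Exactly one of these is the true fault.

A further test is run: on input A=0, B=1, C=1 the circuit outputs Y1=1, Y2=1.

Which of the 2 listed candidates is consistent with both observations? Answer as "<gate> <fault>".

U1 stuck-at-1

Evaluate each candidate on input A=0, B=1, C=1:
  U1 stuck-at-1: U1=1 [stuck-at-1], U2=1, U3=0, U4=1, U5=1 → Y1=1, Y2=1 — matches
  U2 inverted output: U1=0, U2=0 [inverted output], U3=0, U4=1, U5=1 → Y1=0, Y2=1 — eliminated
Only U1 stuck-at-1 reproduces the observed Y1=1, Y2=1.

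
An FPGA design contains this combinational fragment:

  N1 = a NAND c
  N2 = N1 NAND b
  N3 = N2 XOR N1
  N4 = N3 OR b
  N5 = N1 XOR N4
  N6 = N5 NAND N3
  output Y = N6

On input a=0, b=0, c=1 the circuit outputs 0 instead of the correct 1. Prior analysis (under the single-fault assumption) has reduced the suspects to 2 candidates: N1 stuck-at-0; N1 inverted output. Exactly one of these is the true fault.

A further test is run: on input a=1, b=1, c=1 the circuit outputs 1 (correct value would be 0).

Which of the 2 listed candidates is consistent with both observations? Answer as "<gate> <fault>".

Evaluate each candidate on input a=1, b=1, c=1:
  N1 stuck-at-0: N1=0 [stuck-at-0], N2=1, N3=1, N4=1, N5=1, N6=0 → 0 — eliminated
  N1 inverted output: N1=1 [inverted output], N2=0, N3=1, N4=1, N5=0, N6=1 → 1 — matches
Only N1 inverted output reproduces the observed 1.

N1 inverted output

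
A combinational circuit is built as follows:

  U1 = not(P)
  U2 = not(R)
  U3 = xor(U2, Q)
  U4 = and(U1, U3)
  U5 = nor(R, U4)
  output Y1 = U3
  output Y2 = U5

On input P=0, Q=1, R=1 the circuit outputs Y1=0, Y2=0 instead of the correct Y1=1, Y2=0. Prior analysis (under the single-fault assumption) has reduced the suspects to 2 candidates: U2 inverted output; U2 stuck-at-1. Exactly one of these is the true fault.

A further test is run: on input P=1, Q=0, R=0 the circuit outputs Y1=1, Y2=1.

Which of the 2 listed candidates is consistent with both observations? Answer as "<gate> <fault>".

U2 stuck-at-1

Evaluate each candidate on input P=1, Q=0, R=0:
  U2 inverted output: U1=0, U2=0 [inverted output], U3=0, U4=0, U5=1 → Y1=0, Y2=1 — eliminated
  U2 stuck-at-1: U1=0, U2=1 [stuck-at-1], U3=1, U4=0, U5=1 → Y1=1, Y2=1 — matches
Only U2 stuck-at-1 reproduces the observed Y1=1, Y2=1.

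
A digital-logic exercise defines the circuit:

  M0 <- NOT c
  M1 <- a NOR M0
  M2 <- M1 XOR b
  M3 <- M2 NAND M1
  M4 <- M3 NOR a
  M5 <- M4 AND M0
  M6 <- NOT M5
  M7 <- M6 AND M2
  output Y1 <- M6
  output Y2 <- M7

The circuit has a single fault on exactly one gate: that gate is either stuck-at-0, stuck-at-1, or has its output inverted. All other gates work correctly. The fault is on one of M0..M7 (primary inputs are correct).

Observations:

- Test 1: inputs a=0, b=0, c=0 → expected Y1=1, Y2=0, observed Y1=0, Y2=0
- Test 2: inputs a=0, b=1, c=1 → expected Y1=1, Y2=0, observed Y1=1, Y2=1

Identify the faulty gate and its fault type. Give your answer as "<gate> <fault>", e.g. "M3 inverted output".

Fault-free values for test 1 (a=0, b=0, c=0): M0=1, M1=0, M2=0, M3=1, M4=0, M5=0, M6=1, M7=0, giving Y1=1, Y2=0. Observed Y1=0, Y2=0.
Test 1: faults giving observed Y1=0, Y2=0 are {M1 stuck-at-1, M1 inverted output, M3 stuck-at-0, M3 inverted output, M4 stuck-at-1, M4 inverted output, M5 stuck-at-1, M5 inverted output, M6 stuck-at-0, M6 inverted output}.
Test 2 (a=0, b=1, c=1): fault-free M0=0, M1=1, M2=0, M3=1, M4=0, M5=0, M6=1, M7=0 → Y1=1, Y2=0; observed Y1=1, Y2=1. Eliminates M1 stuck-at-1, M3 stuck-at-0, M3 inverted output, M4 stuck-at-1, M4 inverted output, M5 stuck-at-1, M5 inverted output, M6 stuck-at-0, M6 inverted output.
Only M1 inverted output is consistent with every test.

M1 inverted output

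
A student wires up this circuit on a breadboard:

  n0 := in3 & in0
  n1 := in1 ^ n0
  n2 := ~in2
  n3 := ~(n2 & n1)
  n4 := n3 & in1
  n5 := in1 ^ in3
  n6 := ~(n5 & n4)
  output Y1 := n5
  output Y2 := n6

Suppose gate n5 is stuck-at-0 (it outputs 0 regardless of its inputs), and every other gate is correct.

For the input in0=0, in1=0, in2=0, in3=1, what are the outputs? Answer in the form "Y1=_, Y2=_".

Y1=0, Y2=1

Propagate with n5 forced: n0=0, n1=0, n2=1, n3=1, n4=0, n5=0 [stuck-at-0], n6=1.
So the outputs are Y1=0, Y2=1. (Without the fault they would be Y1=1, Y2=1.)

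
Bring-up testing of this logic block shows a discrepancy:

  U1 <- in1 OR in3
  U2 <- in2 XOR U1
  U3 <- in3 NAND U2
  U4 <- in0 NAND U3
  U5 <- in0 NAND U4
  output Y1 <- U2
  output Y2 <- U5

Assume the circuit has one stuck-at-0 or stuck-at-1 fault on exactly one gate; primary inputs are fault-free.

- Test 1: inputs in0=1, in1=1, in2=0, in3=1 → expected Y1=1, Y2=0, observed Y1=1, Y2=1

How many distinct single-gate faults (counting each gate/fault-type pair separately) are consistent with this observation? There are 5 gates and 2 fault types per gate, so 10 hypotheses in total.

3

Fault-free: U1=1, U2=1, U3=0, U4=1, U5=0 → Y1=1, Y2=0. Observed Y1=1, Y2=1.
  U1 stuck-at-0: output Y1=0, Y2=1 ✗
  U1 stuck-at-1: output Y1=1, Y2=0 ✗
  U2 stuck-at-0: output Y1=0, Y2=1 ✗
  U2 stuck-at-1: output Y1=1, Y2=0 ✗
  U3 stuck-at-0: output Y1=1, Y2=0 ✗
  U3 stuck-at-1: output Y1=1, Y2=1 ✓
  U4 stuck-at-0: output Y1=1, Y2=1 ✓
  U4 stuck-at-1: output Y1=1, Y2=0 ✗
  U5 stuck-at-0: output Y1=1, Y2=0 ✗
  U5 stuck-at-1: output Y1=1, Y2=1 ✓
Consistent faults: {U3 stuck-at-1, U4 stuck-at-0, U5 stuck-at-1} — 3 in all.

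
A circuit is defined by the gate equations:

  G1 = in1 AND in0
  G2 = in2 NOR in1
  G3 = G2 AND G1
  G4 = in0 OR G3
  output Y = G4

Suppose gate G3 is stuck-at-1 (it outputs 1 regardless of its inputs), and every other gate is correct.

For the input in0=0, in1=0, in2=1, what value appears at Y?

Propagate with G3 forced: G1=0, G2=0, G3=1 [stuck-at-1], G4=1.
So Y = 1. (Without the fault it would be 0.)

1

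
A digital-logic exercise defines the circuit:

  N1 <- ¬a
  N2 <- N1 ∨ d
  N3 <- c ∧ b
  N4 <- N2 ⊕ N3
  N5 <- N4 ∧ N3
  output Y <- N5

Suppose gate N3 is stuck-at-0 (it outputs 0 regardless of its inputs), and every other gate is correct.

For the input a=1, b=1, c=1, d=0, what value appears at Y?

Propagate with N3 forced: N1=0, N2=0, N3=0 [stuck-at-0], N4=0, N5=0.
So Y = 0. (Without the fault it would be 1.)

0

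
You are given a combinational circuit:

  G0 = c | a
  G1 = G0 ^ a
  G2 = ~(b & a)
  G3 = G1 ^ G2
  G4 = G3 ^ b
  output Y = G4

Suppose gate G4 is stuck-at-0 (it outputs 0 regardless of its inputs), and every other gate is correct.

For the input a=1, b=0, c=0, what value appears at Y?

0

Propagate with G4 forced: G0=1, G1=0, G2=1, G3=1, G4=0 [stuck-at-0].
So Y = 0. (Without the fault it would be 1.)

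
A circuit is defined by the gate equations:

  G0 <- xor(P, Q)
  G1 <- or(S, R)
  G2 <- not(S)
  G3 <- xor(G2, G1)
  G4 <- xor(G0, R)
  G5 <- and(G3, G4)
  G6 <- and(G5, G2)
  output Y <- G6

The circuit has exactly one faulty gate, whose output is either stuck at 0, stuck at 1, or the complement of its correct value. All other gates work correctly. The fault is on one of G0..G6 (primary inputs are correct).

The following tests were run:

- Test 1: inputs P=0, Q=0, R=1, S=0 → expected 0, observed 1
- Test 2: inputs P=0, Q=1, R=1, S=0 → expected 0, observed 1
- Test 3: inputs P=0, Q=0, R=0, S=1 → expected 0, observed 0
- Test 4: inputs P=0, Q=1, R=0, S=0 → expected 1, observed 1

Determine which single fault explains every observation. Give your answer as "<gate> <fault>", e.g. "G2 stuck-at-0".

G5 stuck-at-1

Fault-free values for test 1 (P=0, Q=0, R=1, S=0): G0=0, G1=1, G2=1, G3=0, G4=1, G5=0, G6=0, giving Y=0. Observed 1.
Test 1: faults giving observed 1 are {G1 stuck-at-0, G1 inverted output, G3 stuck-at-1, G3 inverted output, G5 stuck-at-1, G5 inverted output, G6 stuck-at-1, G6 inverted output}.
Test 2 (P=0, Q=1, R=1, S=0): fault-free G0=1, G1=1, G2=1, G3=0, G4=0, G5=0, G6=0 → 0; observed 1. Eliminates G1 stuck-at-0, G1 inverted output, G3 stuck-at-1, G3 inverted output.
Test 3 (P=0, Q=0, R=0, S=1): fault-free G0=0, G1=1, G2=0, G3=1, G4=0, G5=0, G6=0 → 0; observed 0. Eliminates G6 stuck-at-1, G6 inverted output.
Test 4 (P=0, Q=1, R=0, S=0): fault-free G0=1, G1=0, G2=1, G3=1, G4=1, G5=1, G6=1 → 1; observed 1. Eliminates G5 inverted output.
Only G5 stuck-at-1 is consistent with every test.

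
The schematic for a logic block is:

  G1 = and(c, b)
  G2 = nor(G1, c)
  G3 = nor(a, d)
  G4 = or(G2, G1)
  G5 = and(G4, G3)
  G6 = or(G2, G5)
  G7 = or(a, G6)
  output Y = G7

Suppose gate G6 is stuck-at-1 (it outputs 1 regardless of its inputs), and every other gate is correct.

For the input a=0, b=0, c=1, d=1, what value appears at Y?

Propagate with G6 forced: G1=0, G2=0, G3=0, G4=0, G5=0, G6=1 [stuck-at-1], G7=1.
So Y = 1. (Without the fault it would be 0.)

1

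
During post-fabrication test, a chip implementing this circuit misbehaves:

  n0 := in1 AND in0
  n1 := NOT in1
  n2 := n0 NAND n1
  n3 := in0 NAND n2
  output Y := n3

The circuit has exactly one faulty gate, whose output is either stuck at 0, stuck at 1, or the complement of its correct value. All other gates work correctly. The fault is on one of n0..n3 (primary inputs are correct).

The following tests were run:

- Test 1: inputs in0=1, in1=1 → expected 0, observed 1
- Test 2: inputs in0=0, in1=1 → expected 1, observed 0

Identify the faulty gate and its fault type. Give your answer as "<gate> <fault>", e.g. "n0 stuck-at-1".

Fault-free values for test 1 (in0=1, in1=1): n0=1, n1=0, n2=1, n3=0, giving Y=0. Observed 1.
Test 1: faults giving observed 1 are {n1 stuck-at-1, n1 inverted output, n2 stuck-at-0, n2 inverted output, n3 stuck-at-1, n3 inverted output}.
Test 2 (in0=0, in1=1): fault-free n0=0, n1=0, n2=1, n3=1 → 1; observed 0. Eliminates n1 stuck-at-1, n1 inverted output, n2 stuck-at-0, n2 inverted output, n3 stuck-at-1.
Only n3 inverted output is consistent with every test.

n3 inverted output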